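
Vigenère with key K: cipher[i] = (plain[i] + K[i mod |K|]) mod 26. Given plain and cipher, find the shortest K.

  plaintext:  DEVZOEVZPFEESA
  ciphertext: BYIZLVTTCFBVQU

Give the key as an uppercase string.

  i= 0: B-D = 24 → Y
  i= 1: Y-E = 20 → U
  i= 2: I-V = 13 → N
  i= 3: Z-Z =  0 → A
  i= 4: L-O = 23 → X
  i= 5: V-E = 17 → R
  i= 6: T-V = 24 → Y
  i= 7: T-Z = 20 → U
  i= 8: C-P = 13 → N
  i= 9: F-F =  0 → A
  i=10: B-E = 23 → X
  i=11: V-E = 17 → R
  i=12: Q-S = 24 → Y
  i=13: U-A = 20 → U
  shifts repeat with period 6: YUNAXR

YUNAXR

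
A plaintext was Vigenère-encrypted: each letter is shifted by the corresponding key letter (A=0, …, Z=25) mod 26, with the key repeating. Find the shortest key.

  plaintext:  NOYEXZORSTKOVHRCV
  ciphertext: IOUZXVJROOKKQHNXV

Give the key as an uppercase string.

  i= 0: I-N = 21 → V
  i= 1: O-O =  0 → A
  i= 2: U-Y = 22 → W
  i= 3: Z-E = 21 → V
  i= 4: X-X =  0 → A
  i= 5: V-Z = 22 → W
  i= 6: J-O = 21 → V
  i= 7: R-R =  0 → A
  i= 8: O-S = 22 → W
  i= 9: O-T = 21 → V
  i=10: K-K =  0 → A
  i=11: K-O = 22 → W
  i=12: Q-V = 21 → V
  i=13: H-H =  0 → A
  i=14: N-R = 22 → W
  i=15: X-C = 21 → V
  i=16: V-V =  0 → A
  shifts repeat with period 3: VAW

VAW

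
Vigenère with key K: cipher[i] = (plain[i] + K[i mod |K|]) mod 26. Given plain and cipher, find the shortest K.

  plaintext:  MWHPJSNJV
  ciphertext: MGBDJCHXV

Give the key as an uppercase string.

AKUO

  i= 0: M-M =  0 → A
  i= 1: G-W = 10 → K
  i= 2: B-H = 20 → U
  i= 3: D-P = 14 → O
  i= 4: J-J =  0 → A
  i= 5: C-S = 10 → K
  i= 6: H-N = 20 → U
  i= 7: X-J = 14 → O
  i= 8: V-V =  0 → A
  shifts repeat with period 4: AKUO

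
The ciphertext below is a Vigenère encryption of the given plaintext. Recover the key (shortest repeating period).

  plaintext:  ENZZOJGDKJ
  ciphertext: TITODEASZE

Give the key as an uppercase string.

  i= 0: T-E = 15 → P
  i= 1: I-N = 21 → V
  i= 2: T-Z = 20 → U
  i= 3: O-Z = 15 → P
  i= 4: D-O = 15 → P
  i= 5: E-J = 21 → V
  i= 6: A-G = 20 → U
  i= 7: S-D = 15 → P
  i= 8: Z-K = 15 → P
  i= 9: E-J = 21 → V
  shifts repeat with period 4: PVUP

PVUP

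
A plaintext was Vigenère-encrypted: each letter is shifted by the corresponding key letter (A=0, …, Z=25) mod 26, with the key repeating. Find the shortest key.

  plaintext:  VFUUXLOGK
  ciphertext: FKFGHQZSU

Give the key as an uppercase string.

  i= 0: F-V = 10 → K
  i= 1: K-F =  5 → F
  i= 2: F-U = 11 → L
  i= 3: G-U = 12 → M
  i= 4: H-X = 10 → K
  i= 5: Q-L =  5 → F
  i= 6: Z-O = 11 → L
  i= 7: S-G = 12 → M
  i= 8: U-K = 10 → K
  shifts repeat with period 4: KFLM

KFLM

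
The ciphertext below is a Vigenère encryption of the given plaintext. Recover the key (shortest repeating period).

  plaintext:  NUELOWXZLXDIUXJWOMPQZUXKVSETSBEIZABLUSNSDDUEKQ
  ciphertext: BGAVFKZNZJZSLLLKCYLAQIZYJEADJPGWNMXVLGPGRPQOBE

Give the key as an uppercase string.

OMWKROCO

  i= 0: B-N = 14 → O
  i= 1: G-U = 12 → M
  i= 2: A-E = 22 → W
  i= 3: V-L = 10 → K
  i= 4: F-O = 17 → R
  i= 5: K-W = 14 → O
  i= 6: Z-X =  2 → C
  i= 7: N-Z = 14 → O
  i= 8: Z-L = 14 → O
  i= 9: J-X = 12 → M
  i=10: Z-D = 22 → W
  i=11: S-I = 10 → K
  i=12: L-U = 17 → R
  i=13: L-X = 14 → O
  i=14: L-J =  2 → C
  i=15: K-W = 14 → O
  i=16: C-O = 14 → O
  i=17: Y-M = 12 → M
  i=18: L-P = 22 → W
  i=19: A-Q = 10 → K
  i=20: Q-Z = 17 → R
  i=21: I-U = 14 → O
  i=22: Z-X =  2 → C
  i=23: Y-K = 14 → O
  i=24: J-V = 14 → O
  i=25: E-S = 12 → M
  i=26: A-E = 22 → W
  i=27: D-T = 10 → K
  i=28: J-S = 17 → R
  i=29: P-B = 14 → O
  i=30: G-E =  2 → C
  i=31: W-I = 14 → O
  i=32: N-Z = 14 → O
  i=33: M-A = 12 → M
  i=34: X-B = 22 → W
  i=35: V-L = 10 → K
  i=36: L-U = 17 → R
  i=37: G-S = 14 → O
  i=38: P-N =  2 → C
  i=39: G-S = 14 → O
  i=40: R-D = 14 → O
  i=41: P-D = 12 → M
  i=42: Q-U = 22 → W
  i=43: O-E = 10 → K
  i=44: B-K = 17 → R
  i=45: E-Q = 14 → O
  shifts repeat with period 8: OMWKROCO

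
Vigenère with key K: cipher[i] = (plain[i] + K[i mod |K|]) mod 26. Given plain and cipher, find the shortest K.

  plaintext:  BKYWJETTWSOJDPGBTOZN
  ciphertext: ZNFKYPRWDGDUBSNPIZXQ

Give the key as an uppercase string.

  i= 0: Z-B = 24 → Y
  i= 1: N-K =  3 → D
  i= 2: F-Y =  7 → H
  i= 3: K-W = 14 → O
  i= 4: Y-J = 15 → P
  i= 5: P-E = 11 → L
  i= 6: R-T = 24 → Y
  i= 7: W-T =  3 → D
  i= 8: D-W =  7 → H
  i= 9: G-S = 14 → O
  i=10: D-O = 15 → P
  i=11: U-J = 11 → L
  i=12: B-D = 24 → Y
  i=13: S-P =  3 → D
  i=14: N-G =  7 → H
  i=15: P-B = 14 → O
  i=16: I-T = 15 → P
  i=17: Z-O = 11 → L
  i=18: X-Z = 24 → Y
  i=19: Q-N =  3 → D
  shifts repeat with period 6: YDHOPL

YDHOPL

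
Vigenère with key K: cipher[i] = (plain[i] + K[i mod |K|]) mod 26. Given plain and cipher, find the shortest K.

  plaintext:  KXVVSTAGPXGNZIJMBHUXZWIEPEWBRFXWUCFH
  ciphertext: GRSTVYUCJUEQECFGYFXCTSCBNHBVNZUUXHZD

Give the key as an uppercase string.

WUXYDFU

  i= 0: G-K = 22 → W
  i= 1: R-X = 20 → U
  i= 2: S-V = 23 → X
  i= 3: T-V = 24 → Y
  i= 4: V-S =  3 → D
  i= 5: Y-T =  5 → F
  i= 6: U-A = 20 → U
  i= 7: C-G = 22 → W
  i= 8: J-P = 20 → U
  i= 9: U-X = 23 → X
  i=10: E-G = 24 → Y
  i=11: Q-N =  3 → D
  i=12: E-Z =  5 → F
  i=13: C-I = 20 → U
  i=14: F-J = 22 → W
  i=15: G-M = 20 → U
  i=16: Y-B = 23 → X
  i=17: F-H = 24 → Y
  i=18: X-U =  3 → D
  i=19: C-X =  5 → F
  i=20: T-Z = 20 → U
  i=21: S-W = 22 → W
  i=22: C-I = 20 → U
  i=23: B-E = 23 → X
  i=24: N-P = 24 → Y
  i=25: H-E =  3 → D
  i=26: B-W =  5 → F
  i=27: V-B = 20 → U
  i=28: N-R = 22 → W
  i=29: Z-F = 20 → U
  i=30: U-X = 23 → X
  i=31: U-W = 24 → Y
  i=32: X-U =  3 → D
  i=33: H-C =  5 → F
  i=34: Z-F = 20 → U
  i=35: D-H = 22 → W
  shifts repeat with period 7: WUXYDFU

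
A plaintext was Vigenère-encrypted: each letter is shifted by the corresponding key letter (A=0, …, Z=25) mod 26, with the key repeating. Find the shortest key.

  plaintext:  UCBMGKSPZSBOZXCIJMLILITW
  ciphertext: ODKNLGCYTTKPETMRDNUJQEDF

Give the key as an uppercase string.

UBJBFWKJ

  i= 0: O-U = 20 → U
  i= 1: D-C =  1 → B
  i= 2: K-B =  9 → J
  i= 3: N-M =  1 → B
  i= 4: L-G =  5 → F
  i= 5: G-K = 22 → W
  i= 6: C-S = 10 → K
  i= 7: Y-P =  9 → J
  i= 8: T-Z = 20 → U
  i= 9: T-S =  1 → B
  i=10: K-B =  9 → J
  i=11: P-O =  1 → B
  i=12: E-Z =  5 → F
  i=13: T-X = 22 → W
  i=14: M-C = 10 → K
  i=15: R-I =  9 → J
  i=16: D-J = 20 → U
  i=17: N-M =  1 → B
  i=18: U-L =  9 → J
  i=19: J-I =  1 → B
  i=20: Q-L =  5 → F
  i=21: E-I = 22 → W
  i=22: D-T = 10 → K
  i=23: F-W =  9 → J
  shifts repeat with period 8: UBJBFWKJ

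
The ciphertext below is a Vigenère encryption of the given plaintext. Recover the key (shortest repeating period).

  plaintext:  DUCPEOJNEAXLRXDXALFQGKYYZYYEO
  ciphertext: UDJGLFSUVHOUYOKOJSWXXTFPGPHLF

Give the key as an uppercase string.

  i= 0: U-D = 17 → R
  i= 1: D-U =  9 → J
  i= 2: J-C =  7 → H
  i= 3: G-P = 17 → R
  i= 4: L-E =  7 → H
  i= 5: F-O = 17 → R
  i= 6: S-J =  9 → J
  i= 7: U-N =  7 → H
  i= 8: V-E = 17 → R
  i= 9: H-A =  7 → H
  i=10: O-X = 17 → R
  i=11: U-L =  9 → J
  i=12: Y-R =  7 → H
  i=13: O-X = 17 → R
  i=14: K-D =  7 → H
  i=15: O-X = 17 → R
  i=16: J-A =  9 → J
  i=17: S-L =  7 → H
  i=18: W-F = 17 → R
  i=19: X-Q =  7 → H
  i=20: X-G = 17 → R
  i=21: T-K =  9 → J
  i=22: F-Y =  7 → H
  i=23: P-Y = 17 → R
  i=24: G-Z =  7 → H
  i=25: P-Y = 17 → R
  i=26: H-Y =  9 → J
  i=27: L-E =  7 → H
  i=28: F-O = 17 → R
  shifts repeat with period 5: RJHRH

RJHRH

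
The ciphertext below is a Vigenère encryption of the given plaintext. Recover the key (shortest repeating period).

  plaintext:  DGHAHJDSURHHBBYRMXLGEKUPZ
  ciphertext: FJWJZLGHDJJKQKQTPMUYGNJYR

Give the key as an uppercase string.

CDPJS

  i= 0: F-D =  2 → C
  i= 1: J-G =  3 → D
  i= 2: W-H = 15 → P
  i= 3: J-A =  9 → J
  i= 4: Z-H = 18 → S
  i= 5: L-J =  2 → C
  i= 6: G-D =  3 → D
  i= 7: H-S = 15 → P
  i= 8: D-U =  9 → J
  i= 9: J-R = 18 → S
  i=10: J-H =  2 → C
  i=11: K-H =  3 → D
  i=12: Q-B = 15 → P
  i=13: K-B =  9 → J
  i=14: Q-Y = 18 → S
  i=15: T-R =  2 → C
  i=16: P-M =  3 → D
  i=17: M-X = 15 → P
  i=18: U-L =  9 → J
  i=19: Y-G = 18 → S
  i=20: G-E =  2 → C
  i=21: N-K =  3 → D
  i=22: J-U = 15 → P
  i=23: Y-P =  9 → J
  i=24: R-Z = 18 → S
  shifts repeat with period 5: CDPJS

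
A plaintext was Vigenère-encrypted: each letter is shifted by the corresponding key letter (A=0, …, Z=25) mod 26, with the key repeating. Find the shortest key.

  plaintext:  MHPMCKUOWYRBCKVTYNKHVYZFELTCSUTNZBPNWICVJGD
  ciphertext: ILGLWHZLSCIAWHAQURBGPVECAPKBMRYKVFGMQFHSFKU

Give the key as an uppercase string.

  i= 0: I-M = 22 → W
  i= 1: L-H =  4 → E
  i= 2: G-P = 17 → R
  i= 3: L-M = 25 → Z
  i= 4: W-C = 20 → U
  i= 5: H-K = 23 → X
  i= 6: Z-U =  5 → F
  i= 7: L-O = 23 → X
  i= 8: S-W = 22 → W
  i= 9: C-Y =  4 → E
  i=10: I-R = 17 → R
  i=11: A-B = 25 → Z
  i=12: W-C = 20 → U
  i=13: H-K = 23 → X
  i=14: A-V =  5 → F
  i=15: Q-T = 23 → X
  i=16: U-Y = 22 → W
  i=17: R-N =  4 → E
  i=18: B-K = 17 → R
  i=19: G-H = 25 → Z
  i=20: P-V = 20 → U
  i=21: V-Y = 23 → X
  i=22: E-Z =  5 → F
  i=23: C-F = 23 → X
  i=24: A-E = 22 → W
  i=25: P-L =  4 → E
  i=26: K-T = 17 → R
  i=27: B-C = 25 → Z
  i=28: M-S = 20 → U
  i=29: R-U = 23 → X
  i=30: Y-T =  5 → F
  i=31: K-N = 23 → X
  i=32: V-Z = 22 → W
  i=33: F-B =  4 → E
  i=34: G-P = 17 → R
  i=35: M-N = 25 → Z
  i=36: Q-W = 20 → U
  i=37: F-I = 23 → X
  i=38: H-C =  5 → F
  i=39: S-V = 23 → X
  i=40: F-J = 22 → W
  i=41: K-G =  4 → E
  i=42: U-D = 17 → R
  shifts repeat with period 8: WERZUXFX

WERZUXFX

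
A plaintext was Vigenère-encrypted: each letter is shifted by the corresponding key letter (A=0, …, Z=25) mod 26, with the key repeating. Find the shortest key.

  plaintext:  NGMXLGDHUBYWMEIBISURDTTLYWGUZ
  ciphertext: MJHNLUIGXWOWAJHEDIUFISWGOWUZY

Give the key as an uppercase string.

  i= 0: M-N = 25 → Z
  i= 1: J-G =  3 → D
  i= 2: H-M = 21 → V
  i= 3: N-X = 16 → Q
  i= 4: L-L =  0 → A
  i= 5: U-G = 14 → O
  i= 6: I-D =  5 → F
  i= 7: G-H = 25 → Z
  i= 8: X-U =  3 → D
  i= 9: W-B = 21 → V
  i=10: O-Y = 16 → Q
  i=11: W-W =  0 → A
  i=12: A-M = 14 → O
  i=13: J-E =  5 → F
  i=14: H-I = 25 → Z
  i=15: E-B =  3 → D
  i=16: D-I = 21 → V
  i=17: I-S = 16 → Q
  i=18: U-U =  0 → A
  i=19: F-R = 14 → O
  i=20: I-D =  5 → F
  i=21: S-T = 25 → Z
  i=22: W-T =  3 → D
  i=23: G-L = 21 → V
  i=24: O-Y = 16 → Q
  i=25: W-W =  0 → A
  i=26: U-G = 14 → O
  i=27: Z-U =  5 → F
  i=28: Y-Z = 25 → Z
  shifts repeat with period 7: ZDVQAOF

ZDVQAOF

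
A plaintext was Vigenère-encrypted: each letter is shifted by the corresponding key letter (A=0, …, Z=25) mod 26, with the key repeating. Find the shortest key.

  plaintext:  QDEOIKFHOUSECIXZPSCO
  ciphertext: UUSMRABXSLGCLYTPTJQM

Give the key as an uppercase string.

EROYJQWQ

  i= 0: U-Q =  4 → E
  i= 1: U-D = 17 → R
  i= 2: S-E = 14 → O
  i= 3: M-O = 24 → Y
  i= 4: R-I =  9 → J
  i= 5: A-K = 16 → Q
  i= 6: B-F = 22 → W
  i= 7: X-H = 16 → Q
  i= 8: S-O =  4 → E
  i= 9: L-U = 17 → R
  i=10: G-S = 14 → O
  i=11: C-E = 24 → Y
  i=12: L-C =  9 → J
  i=13: Y-I = 16 → Q
  i=14: T-X = 22 → W
  i=15: P-Z = 16 → Q
  i=16: T-P =  4 → E
  i=17: J-S = 17 → R
  i=18: Q-C = 14 → O
  i=19: M-O = 24 → Y
  shifts repeat with period 8: EROYJQWQ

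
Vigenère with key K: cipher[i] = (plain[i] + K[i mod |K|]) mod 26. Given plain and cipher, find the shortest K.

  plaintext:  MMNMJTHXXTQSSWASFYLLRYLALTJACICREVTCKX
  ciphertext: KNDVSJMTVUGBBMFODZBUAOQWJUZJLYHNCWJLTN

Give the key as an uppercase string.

YBQJJQFW

  i= 0: K-M = 24 → Y
  i= 1: N-M =  1 → B
  i= 2: D-N = 16 → Q
  i= 3: V-M =  9 → J
  i= 4: S-J =  9 → J
  i= 5: J-T = 16 → Q
  i= 6: M-H =  5 → F
  i= 7: T-X = 22 → W
  i= 8: V-X = 24 → Y
  i= 9: U-T =  1 → B
  i=10: G-Q = 16 → Q
  i=11: B-S =  9 → J
  i=12: B-S =  9 → J
  i=13: M-W = 16 → Q
  i=14: F-A =  5 → F
  i=15: O-S = 22 → W
  i=16: D-F = 24 → Y
  i=17: Z-Y =  1 → B
  i=18: B-L = 16 → Q
  i=19: U-L =  9 → J
  i=20: A-R =  9 → J
  i=21: O-Y = 16 → Q
  i=22: Q-L =  5 → F
  i=23: W-A = 22 → W
  i=24: J-L = 24 → Y
  i=25: U-T =  1 → B
  i=26: Z-J = 16 → Q
  i=27: J-A =  9 → J
  i=28: L-C =  9 → J
  i=29: Y-I = 16 → Q
  i=30: H-C =  5 → F
  i=31: N-R = 22 → W
  i=32: C-E = 24 → Y
  i=33: W-V =  1 → B
  i=34: J-T = 16 → Q
  i=35: L-C =  9 → J
  i=36: T-K =  9 → J
  i=37: N-X = 16 → Q
  shifts repeat with period 8: YBQJJQFW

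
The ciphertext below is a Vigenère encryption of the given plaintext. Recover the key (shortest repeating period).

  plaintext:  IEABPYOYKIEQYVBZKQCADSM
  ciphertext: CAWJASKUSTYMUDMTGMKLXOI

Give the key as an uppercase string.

UWWIL

  i= 0: C-I = 20 → U
  i= 1: A-E = 22 → W
  i= 2: W-A = 22 → W
  i= 3: J-B =  8 → I
  i= 4: A-P = 11 → L
  i= 5: S-Y = 20 → U
  i= 6: K-O = 22 → W
  i= 7: U-Y = 22 → W
  i= 8: S-K =  8 → I
  i= 9: T-I = 11 → L
  i=10: Y-E = 20 → U
  i=11: M-Q = 22 → W
  i=12: U-Y = 22 → W
  i=13: D-V =  8 → I
  i=14: M-B = 11 → L
  i=15: T-Z = 20 → U
  i=16: G-K = 22 → W
  i=17: M-Q = 22 → W
  i=18: K-C =  8 → I
  i=19: L-A = 11 → L
  i=20: X-D = 20 → U
  i=21: O-S = 22 → W
  i=22: I-M = 22 → W
  shifts repeat with period 5: UWWIL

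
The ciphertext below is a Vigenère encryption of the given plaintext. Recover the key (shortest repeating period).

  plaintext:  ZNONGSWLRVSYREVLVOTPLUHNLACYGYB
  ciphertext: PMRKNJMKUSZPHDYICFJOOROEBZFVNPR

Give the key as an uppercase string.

  i= 0: P-Z = 16 → Q
  i= 1: M-N = 25 → Z
  i= 2: R-O =  3 → D
  i= 3: K-N = 23 → X
  i= 4: N-G =  7 → H
  i= 5: J-S = 17 → R
  i= 6: M-W = 16 → Q
  i= 7: K-L = 25 → Z
  i= 8: U-R =  3 → D
  i= 9: S-V = 23 → X
  i=10: Z-S =  7 → H
  i=11: P-Y = 17 → R
  i=12: H-R = 16 → Q
  i=13: D-E = 25 → Z
  i=14: Y-V =  3 → D
  i=15: I-L = 23 → X
  i=16: C-V =  7 → H
  i=17: F-O = 17 → R
  i=18: J-T = 16 → Q
  i=19: O-P = 25 → Z
  i=20: O-L =  3 → D
  i=21: R-U = 23 → X
  i=22: O-H =  7 → H
  i=23: E-N = 17 → R
  i=24: B-L = 16 → Q
  i=25: Z-A = 25 → Z
  i=26: F-C =  3 → D
  i=27: V-Y = 23 → X
  i=28: N-G =  7 → H
  i=29: P-Y = 17 → R
  i=30: R-B = 16 → Q
  shifts repeat with period 6: QZDXHR

QZDXHR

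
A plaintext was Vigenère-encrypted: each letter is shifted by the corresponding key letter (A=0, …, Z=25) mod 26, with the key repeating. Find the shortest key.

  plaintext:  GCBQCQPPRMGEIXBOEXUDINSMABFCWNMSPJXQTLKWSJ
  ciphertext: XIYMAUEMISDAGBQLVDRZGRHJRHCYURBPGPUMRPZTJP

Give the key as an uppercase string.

  i= 0: X-G = 17 → R
  i= 1: I-C =  6 → G
  i= 2: Y-B = 23 → X
  i= 3: M-Q = 22 → W
  i= 4: A-C = 24 → Y
  i= 5: U-Q =  4 → E
  i= 6: E-P = 15 → P
  i= 7: M-P = 23 → X
  i= 8: I-R = 17 → R
  i= 9: S-M =  6 → G
  i=10: D-G = 23 → X
  i=11: A-E = 22 → W
  i=12: G-I = 24 → Y
  i=13: B-X =  4 → E
  i=14: Q-B = 15 → P
  i=15: L-O = 23 → X
  i=16: V-E = 17 → R
  i=17: D-X =  6 → G
  i=18: R-U = 23 → X
  i=19: Z-D = 22 → W
  i=20: G-I = 24 → Y
  i=21: R-N =  4 → E
  i=22: H-S = 15 → P
  i=23: J-M = 23 → X
  i=24: R-A = 17 → R
  i=25: H-B =  6 → G
  i=26: C-F = 23 → X
  i=27: Y-C = 22 → W
  i=28: U-W = 24 → Y
  i=29: R-N =  4 → E
  i=30: B-M = 15 → P
  i=31: P-S = 23 → X
  i=32: G-P = 17 → R
  i=33: P-J =  6 → G
  i=34: U-X = 23 → X
  i=35: M-Q = 22 → W
  i=36: R-T = 24 → Y
  i=37: P-L =  4 → E
  i=38: Z-K = 15 → P
  i=39: T-W = 23 → X
  i=40: J-S = 17 → R
  i=41: P-J =  6 → G
  shifts repeat with period 8: RGXWYEPX

RGXWYEPX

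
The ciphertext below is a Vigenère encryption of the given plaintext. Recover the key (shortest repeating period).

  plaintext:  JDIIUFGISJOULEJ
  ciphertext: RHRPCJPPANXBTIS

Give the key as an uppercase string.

IEJH

  i= 0: R-J =  8 → I
  i= 1: H-D =  4 → E
  i= 2: R-I =  9 → J
  i= 3: P-I =  7 → H
  i= 4: C-U =  8 → I
  i= 5: J-F =  4 → E
  i= 6: P-G =  9 → J
  i= 7: P-I =  7 → H
  i= 8: A-S =  8 → I
  i= 9: N-J =  4 → E
  i=10: X-O =  9 → J
  i=11: B-U =  7 → H
  i=12: T-L =  8 → I
  i=13: I-E =  4 → E
  i=14: S-J =  9 → J
  shifts repeat with period 4: IEJH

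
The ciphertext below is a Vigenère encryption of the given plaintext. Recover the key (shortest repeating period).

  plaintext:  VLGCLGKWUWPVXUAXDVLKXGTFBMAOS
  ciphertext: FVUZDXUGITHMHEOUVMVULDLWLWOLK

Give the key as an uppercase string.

KKOXSR

  i= 0: F-V = 10 → K
  i= 1: V-L = 10 → K
  i= 2: U-G = 14 → O
  i= 3: Z-C = 23 → X
  i= 4: D-L = 18 → S
  i= 5: X-G = 17 → R
  i= 6: U-K = 10 → K
  i= 7: G-W = 10 → K
  i= 8: I-U = 14 → O
  i= 9: T-W = 23 → X
  i=10: H-P = 18 → S
  i=11: M-V = 17 → R
  i=12: H-X = 10 → K
  i=13: E-U = 10 → K
  i=14: O-A = 14 → O
  i=15: U-X = 23 → X
  i=16: V-D = 18 → S
  i=17: M-V = 17 → R
  i=18: V-L = 10 → K
  i=19: U-K = 10 → K
  i=20: L-X = 14 → O
  i=21: D-G = 23 → X
  i=22: L-T = 18 → S
  i=23: W-F = 17 → R
  i=24: L-B = 10 → K
  i=25: W-M = 10 → K
  i=26: O-A = 14 → O
  i=27: L-O = 23 → X
  i=28: K-S = 18 → S
  shifts repeat with period 6: KKOXSR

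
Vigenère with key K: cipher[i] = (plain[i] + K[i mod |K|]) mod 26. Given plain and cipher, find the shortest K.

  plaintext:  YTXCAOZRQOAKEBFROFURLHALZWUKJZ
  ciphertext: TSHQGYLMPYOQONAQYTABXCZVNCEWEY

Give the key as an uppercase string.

VZKOGKM

  i= 0: T-Y = 21 → V
  i= 1: S-T = 25 → Z
  i= 2: H-X = 10 → K
  i= 3: Q-C = 14 → O
  i= 4: G-A =  6 → G
  i= 5: Y-O = 10 → K
  i= 6: L-Z = 12 → M
  i= 7: M-R = 21 → V
  i= 8: P-Q = 25 → Z
  i= 9: Y-O = 10 → K
  i=10: O-A = 14 → O
  i=11: Q-K =  6 → G
  i=12: O-E = 10 → K
  i=13: N-B = 12 → M
  i=14: A-F = 21 → V
  i=15: Q-R = 25 → Z
  i=16: Y-O = 10 → K
  i=17: T-F = 14 → O
  i=18: A-U =  6 → G
  i=19: B-R = 10 → K
  i=20: X-L = 12 → M
  i=21: C-H = 21 → V
  i=22: Z-A = 25 → Z
  i=23: V-L = 10 → K
  i=24: N-Z = 14 → O
  i=25: C-W =  6 → G
  i=26: E-U = 10 → K
  i=27: W-K = 12 → M
  i=28: E-J = 21 → V
  i=29: Y-Z = 25 → Z
  shifts repeat with period 7: VZKOGKM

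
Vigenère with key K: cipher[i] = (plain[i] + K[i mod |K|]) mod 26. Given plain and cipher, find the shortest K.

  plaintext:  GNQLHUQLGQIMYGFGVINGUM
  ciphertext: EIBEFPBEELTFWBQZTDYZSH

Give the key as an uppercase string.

  i= 0: E-G = 24 → Y
  i= 1: I-N = 21 → V
  i= 2: B-Q = 11 → L
  i= 3: E-L = 19 → T
  i= 4: F-H = 24 → Y
  i= 5: P-U = 21 → V
  i= 6: B-Q = 11 → L
  i= 7: E-L = 19 → T
  i= 8: E-G = 24 → Y
  i= 9: L-Q = 21 → V
  i=10: T-I = 11 → L
  i=11: F-M = 19 → T
  i=12: W-Y = 24 → Y
  i=13: B-G = 21 → V
  i=14: Q-F = 11 → L
  i=15: Z-G = 19 → T
  i=16: T-V = 24 → Y
  i=17: D-I = 21 → V
  i=18: Y-N = 11 → L
  i=19: Z-G = 19 → T
  i=20: S-U = 24 → Y
  i=21: H-M = 21 → V
  shifts repeat with period 4: YVLT

YVLT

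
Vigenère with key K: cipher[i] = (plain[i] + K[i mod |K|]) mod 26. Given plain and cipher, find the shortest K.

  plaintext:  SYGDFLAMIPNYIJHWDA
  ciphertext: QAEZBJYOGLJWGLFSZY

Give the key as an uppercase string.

YCYWWY

  i= 0: Q-S = 24 → Y
  i= 1: A-Y =  2 → C
  i= 2: E-G = 24 → Y
  i= 3: Z-D = 22 → W
  i= 4: B-F = 22 → W
  i= 5: J-L = 24 → Y
  i= 6: Y-A = 24 → Y
  i= 7: O-M =  2 → C
  i= 8: G-I = 24 → Y
  i= 9: L-P = 22 → W
  i=10: J-N = 22 → W
  i=11: W-Y = 24 → Y
  i=12: G-I = 24 → Y
  i=13: L-J =  2 → C
  i=14: F-H = 24 → Y
  i=15: S-W = 22 → W
  i=16: Z-D = 22 → W
  i=17: Y-A = 24 → Y
  shifts repeat with period 6: YCYWWY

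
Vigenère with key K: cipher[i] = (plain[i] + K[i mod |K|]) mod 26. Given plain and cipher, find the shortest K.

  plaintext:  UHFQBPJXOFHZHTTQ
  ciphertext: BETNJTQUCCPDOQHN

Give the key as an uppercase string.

HXOXIE

  i= 0: B-U =  7 → H
  i= 1: E-H = 23 → X
  i= 2: T-F = 14 → O
  i= 3: N-Q = 23 → X
  i= 4: J-B =  8 → I
  i= 5: T-P =  4 → E
  i= 6: Q-J =  7 → H
  i= 7: U-X = 23 → X
  i= 8: C-O = 14 → O
  i= 9: C-F = 23 → X
  i=10: P-H =  8 → I
  i=11: D-Z =  4 → E
  i=12: O-H =  7 → H
  i=13: Q-T = 23 → X
  i=14: H-T = 14 → O
  i=15: N-Q = 23 → X
  shifts repeat with period 6: HXOXIE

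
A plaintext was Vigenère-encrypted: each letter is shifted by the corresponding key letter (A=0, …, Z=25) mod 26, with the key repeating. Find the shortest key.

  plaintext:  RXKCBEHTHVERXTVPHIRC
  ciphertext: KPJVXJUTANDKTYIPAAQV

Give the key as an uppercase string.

TSZTWFNA

  i= 0: K-R = 19 → T
  i= 1: P-X = 18 → S
  i= 2: J-K = 25 → Z
  i= 3: V-C = 19 → T
  i= 4: X-B = 22 → W
  i= 5: J-E =  5 → F
  i= 6: U-H = 13 → N
  i= 7: T-T =  0 → A
  i= 8: A-H = 19 → T
  i= 9: N-V = 18 → S
  i=10: D-E = 25 → Z
  i=11: K-R = 19 → T
  i=12: T-X = 22 → W
  i=13: Y-T =  5 → F
  i=14: I-V = 13 → N
  i=15: P-P =  0 → A
  i=16: A-H = 19 → T
  i=17: A-I = 18 → S
  i=18: Q-R = 25 → Z
  i=19: V-C = 19 → T
  shifts repeat with period 8: TSZTWFNA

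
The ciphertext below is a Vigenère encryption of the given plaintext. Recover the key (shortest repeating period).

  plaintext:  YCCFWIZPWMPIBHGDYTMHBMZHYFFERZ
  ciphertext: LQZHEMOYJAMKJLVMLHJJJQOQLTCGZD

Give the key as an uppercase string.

NOXCIEPJ

  i= 0: L-Y = 13 → N
  i= 1: Q-C = 14 → O
  i= 2: Z-C = 23 → X
  i= 3: H-F =  2 → C
  i= 4: E-W =  8 → I
  i= 5: M-I =  4 → E
  i= 6: O-Z = 15 → P
  i= 7: Y-P =  9 → J
  i= 8: J-W = 13 → N
  i= 9: A-M = 14 → O
  i=10: M-P = 23 → X
  i=11: K-I =  2 → C
  i=12: J-B =  8 → I
  i=13: L-H =  4 → E
  i=14: V-G = 15 → P
  i=15: M-D =  9 → J
  i=16: L-Y = 13 → N
  i=17: H-T = 14 → O
  i=18: J-M = 23 → X
  i=19: J-H =  2 → C
  i=20: J-B =  8 → I
  i=21: Q-M =  4 → E
  i=22: O-Z = 15 → P
  i=23: Q-H =  9 → J
  i=24: L-Y = 13 → N
  i=25: T-F = 14 → O
  i=26: C-F = 23 → X
  i=27: G-E =  2 → C
  i=28: Z-R =  8 → I
  i=29: D-Z =  4 → E
  shifts repeat with period 8: NOXCIEPJ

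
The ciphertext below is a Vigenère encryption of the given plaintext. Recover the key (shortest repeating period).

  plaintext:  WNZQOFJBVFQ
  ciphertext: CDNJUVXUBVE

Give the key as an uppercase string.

  i= 0: C-W =  6 → G
  i= 1: D-N = 16 → Q
  i= 2: N-Z = 14 → O
  i= 3: J-Q = 19 → T
  i= 4: U-O =  6 → G
  i= 5: V-F = 16 → Q
  i= 6: X-J = 14 → O
  i= 7: U-B = 19 → T
  i= 8: B-V =  6 → G
  i= 9: V-F = 16 → Q
  i=10: E-Q = 14 → O
  shifts repeat with period 4: GQOT

GQOT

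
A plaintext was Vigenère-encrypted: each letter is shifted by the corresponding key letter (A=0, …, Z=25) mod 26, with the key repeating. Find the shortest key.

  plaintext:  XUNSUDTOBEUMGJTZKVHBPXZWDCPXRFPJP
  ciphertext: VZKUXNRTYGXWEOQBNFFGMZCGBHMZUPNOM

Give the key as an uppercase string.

  i= 0: V-X = 24 → Y
  i= 1: Z-U =  5 → F
  i= 2: K-N = 23 → X
  i= 3: U-S =  2 → C
  i= 4: X-U =  3 → D
  i= 5: N-D = 10 → K
  i= 6: R-T = 24 → Y
  i= 7: T-O =  5 → F
  i= 8: Y-B = 23 → X
  i= 9: G-E =  2 → C
  i=10: X-U =  3 → D
  i=11: W-M = 10 → K
  i=12: E-G = 24 → Y
  i=13: O-J =  5 → F
  i=14: Q-T = 23 → X
  i=15: B-Z =  2 → C
  i=16: N-K =  3 → D
  i=17: F-V = 10 → K
  i=18: F-H = 24 → Y
  i=19: G-B =  5 → F
  i=20: M-P = 23 → X
  i=21: Z-X =  2 → C
  i=22: C-Z =  3 → D
  i=23: G-W = 10 → K
  i=24: B-D = 24 → Y
  i=25: H-C =  5 → F
  i=26: M-P = 23 → X
  i=27: Z-X =  2 → C
  i=28: U-R =  3 → D
  i=29: P-F = 10 → K
  i=30: N-P = 24 → Y
  i=31: O-J =  5 → F
  i=32: M-P = 23 → X
  shifts repeat with period 6: YFXCDK

YFXCDK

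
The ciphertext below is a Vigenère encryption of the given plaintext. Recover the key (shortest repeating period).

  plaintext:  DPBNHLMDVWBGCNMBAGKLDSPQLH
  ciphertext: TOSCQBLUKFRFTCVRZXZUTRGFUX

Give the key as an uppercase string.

  i= 0: T-D = 16 → Q
  i= 1: O-P = 25 → Z
  i= 2: S-B = 17 → R
  i= 3: C-N = 15 → P
  i= 4: Q-H =  9 → J
  i= 5: B-L = 16 → Q
  i= 6: L-M = 25 → Z
  i= 7: U-D = 17 → R
  i= 8: K-V = 15 → P
  i= 9: F-W =  9 → J
  i=10: R-B = 16 → Q
  i=11: F-G = 25 → Z
  i=12: T-C = 17 → R
  i=13: C-N = 15 → P
  i=14: V-M =  9 → J
  i=15: R-B = 16 → Q
  i=16: Z-A = 25 → Z
  i=17: X-G = 17 → R
  i=18: Z-K = 15 → P
  i=19: U-L =  9 → J
  i=20: T-D = 16 → Q
  i=21: R-S = 25 → Z
  i=22: G-P = 17 → R
  i=23: F-Q = 15 → P
  i=24: U-L =  9 → J
  i=25: X-H = 16 → Q
  shifts repeat with period 5: QZRPJ

QZRPJ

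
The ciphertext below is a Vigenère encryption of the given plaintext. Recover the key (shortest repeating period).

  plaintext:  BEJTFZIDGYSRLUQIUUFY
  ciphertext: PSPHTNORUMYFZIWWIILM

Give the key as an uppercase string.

  i= 0: P-B = 14 → O
  i= 1: S-E = 14 → O
  i= 2: P-J =  6 → G
  i= 3: H-T = 14 → O
  i= 4: T-F = 14 → O
  i= 5: N-Z = 14 → O
  i= 6: O-I =  6 → G
  i= 7: R-D = 14 → O
  i= 8: U-G = 14 → O
  i= 9: M-Y = 14 → O
  i=10: Y-S =  6 → G
  i=11: F-R = 14 → O
  i=12: Z-L = 14 → O
  i=13: I-U = 14 → O
  i=14: W-Q =  6 → G
  i=15: W-I = 14 → O
  i=16: I-U = 14 → O
  i=17: I-U = 14 → O
  i=18: L-F =  6 → G
  i=19: M-Y = 14 → O
  shifts repeat with period 4: OOGO

OOGO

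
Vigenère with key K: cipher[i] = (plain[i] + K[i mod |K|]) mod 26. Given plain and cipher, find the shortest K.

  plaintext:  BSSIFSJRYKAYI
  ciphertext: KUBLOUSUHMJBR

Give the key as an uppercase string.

  i= 0: K-B =  9 → J
  i= 1: U-S =  2 → C
  i= 2: B-S =  9 → J
  i= 3: L-I =  3 → D
  i= 4: O-F =  9 → J
  i= 5: U-S =  2 → C
  i= 6: S-J =  9 → J
  i= 7: U-R =  3 → D
  i= 8: H-Y =  9 → J
  i= 9: M-K =  2 → C
  i=10: J-A =  9 → J
  i=11: B-Y =  3 → D
  i=12: R-I =  9 → J
  shifts repeat with period 4: JCJD

JCJD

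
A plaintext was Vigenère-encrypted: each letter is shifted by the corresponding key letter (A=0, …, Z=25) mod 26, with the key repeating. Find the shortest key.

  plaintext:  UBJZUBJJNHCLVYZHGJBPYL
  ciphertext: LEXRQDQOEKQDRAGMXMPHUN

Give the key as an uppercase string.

  i= 0: L-U = 17 → R
  i= 1: E-B =  3 → D
  i= 2: X-J = 14 → O
  i= 3: R-Z = 18 → S
  i= 4: Q-U = 22 → W
  i= 5: D-B =  2 → C
  i= 6: Q-J =  7 → H
  i= 7: O-J =  5 → F
  i= 8: E-N = 17 → R
  i= 9: K-H =  3 → D
  i=10: Q-C = 14 → O
  i=11: D-L = 18 → S
  i=12: R-V = 22 → W
  i=13: A-Y =  2 → C
  i=14: G-Z =  7 → H
  i=15: M-H =  5 → F
  i=16: X-G = 17 → R
  i=17: M-J =  3 → D
  i=18: P-B = 14 → O
  i=19: H-P = 18 → S
  i=20: U-Y = 22 → W
  i=21: N-L =  2 → C
  shifts repeat with period 8: RDOSWCHF

RDOSWCHF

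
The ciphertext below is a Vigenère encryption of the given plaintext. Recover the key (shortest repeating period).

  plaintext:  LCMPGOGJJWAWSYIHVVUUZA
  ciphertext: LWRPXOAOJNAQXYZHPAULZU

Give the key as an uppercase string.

AUFAR

  i= 0: L-L =  0 → A
  i= 1: W-C = 20 → U
  i= 2: R-M =  5 → F
  i= 3: P-P =  0 → A
  i= 4: X-G = 17 → R
  i= 5: O-O =  0 → A
  i= 6: A-G = 20 → U
  i= 7: O-J =  5 → F
  i= 8: J-J =  0 → A
  i= 9: N-W = 17 → R
  i=10: A-A =  0 → A
  i=11: Q-W = 20 → U
  i=12: X-S =  5 → F
  i=13: Y-Y =  0 → A
  i=14: Z-I = 17 → R
  i=15: H-H =  0 → A
  i=16: P-V = 20 → U
  i=17: A-V =  5 → F
  i=18: U-U =  0 → A
  i=19: L-U = 17 → R
  i=20: Z-Z =  0 → A
  i=21: U-A = 20 → U
  shifts repeat with period 5: AUFAR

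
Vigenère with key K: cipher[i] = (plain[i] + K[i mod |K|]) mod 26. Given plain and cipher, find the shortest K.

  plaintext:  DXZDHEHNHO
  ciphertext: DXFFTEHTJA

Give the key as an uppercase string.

AAGCM

  i= 0: D-D =  0 → A
  i= 1: X-X =  0 → A
  i= 2: F-Z =  6 → G
  i= 3: F-D =  2 → C
  i= 4: T-H = 12 → M
  i= 5: E-E =  0 → A
  i= 6: H-H =  0 → A
  i= 7: T-N =  6 → G
  i= 8: J-H =  2 → C
  i= 9: A-O = 12 → M
  shifts repeat with period 5: AAGCM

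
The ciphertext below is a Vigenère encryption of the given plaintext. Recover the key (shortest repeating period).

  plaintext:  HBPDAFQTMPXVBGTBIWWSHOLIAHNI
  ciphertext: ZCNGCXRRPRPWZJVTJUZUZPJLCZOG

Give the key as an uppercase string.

SBYDC

  i= 0: Z-H = 18 → S
  i= 1: C-B =  1 → B
  i= 2: N-P = 24 → Y
  i= 3: G-D =  3 → D
  i= 4: C-A =  2 → C
  i= 5: X-F = 18 → S
  i= 6: R-Q =  1 → B
  i= 7: R-T = 24 → Y
  i= 8: P-M =  3 → D
  i= 9: R-P =  2 → C
  i=10: P-X = 18 → S
  i=11: W-V =  1 → B
  i=12: Z-B = 24 → Y
  i=13: J-G =  3 → D
  i=14: V-T =  2 → C
  i=15: T-B = 18 → S
  i=16: J-I =  1 → B
  i=17: U-W = 24 → Y
  i=18: Z-W =  3 → D
  i=19: U-S =  2 → C
  i=20: Z-H = 18 → S
  i=21: P-O =  1 → B
  i=22: J-L = 24 → Y
  i=23: L-I =  3 → D
  i=24: C-A =  2 → C
  i=25: Z-H = 18 → S
  i=26: O-N =  1 → B
  i=27: G-I = 24 → Y
  shifts repeat with period 5: SBYDC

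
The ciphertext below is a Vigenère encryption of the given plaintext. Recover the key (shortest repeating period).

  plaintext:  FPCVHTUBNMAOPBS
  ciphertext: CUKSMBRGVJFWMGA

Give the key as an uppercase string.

  i= 0: C-F = 23 → X
  i= 1: U-P =  5 → F
  i= 2: K-C =  8 → I
  i= 3: S-V = 23 → X
  i= 4: M-H =  5 → F
  i= 5: B-T =  8 → I
  i= 6: R-U = 23 → X
  i= 7: G-B =  5 → F
  i= 8: V-N =  8 → I
  i= 9: J-M = 23 → X
  i=10: F-A =  5 → F
  i=11: W-O =  8 → I
  i=12: M-P = 23 → X
  i=13: G-B =  5 → F
  i=14: A-S =  8 → I
  shifts repeat with period 3: XFI

XFI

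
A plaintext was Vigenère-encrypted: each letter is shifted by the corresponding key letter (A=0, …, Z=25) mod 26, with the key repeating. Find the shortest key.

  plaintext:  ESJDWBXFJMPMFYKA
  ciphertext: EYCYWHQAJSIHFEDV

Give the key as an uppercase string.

  i= 0: E-E =  0 → A
  i= 1: Y-S =  6 → G
  i= 2: C-J = 19 → T
  i= 3: Y-D = 21 → V
  i= 4: W-W =  0 → A
  i= 5: H-B =  6 → G
  i= 6: Q-X = 19 → T
  i= 7: A-F = 21 → V
  i= 8: J-J =  0 → A
  i= 9: S-M =  6 → G
  i=10: I-P = 19 → T
  i=11: H-M = 21 → V
  i=12: F-F =  0 → A
  i=13: E-Y =  6 → G
  i=14: D-K = 19 → T
  i=15: V-A = 21 → V
  shifts repeat with period 4: AGTV

AGTV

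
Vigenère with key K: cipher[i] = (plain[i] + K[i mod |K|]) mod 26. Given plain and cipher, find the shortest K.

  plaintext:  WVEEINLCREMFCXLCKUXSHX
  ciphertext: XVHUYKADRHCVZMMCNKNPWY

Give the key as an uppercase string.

  i= 0: X-W =  1 → B
  i= 1: V-V =  0 → A
  i= 2: H-E =  3 → D
  i= 3: U-E = 16 → Q
  i= 4: Y-I = 16 → Q
  i= 5: K-N = 23 → X
  i= 6: A-L = 15 → P
  i= 7: D-C =  1 → B
  i= 8: R-R =  0 → A
  i= 9: H-E =  3 → D
  i=10: C-M = 16 → Q
  i=11: V-F = 16 → Q
  i=12: Z-C = 23 → X
  i=13: M-X = 15 → P
  i=14: M-L =  1 → B
  i=15: C-C =  0 → A
  i=16: N-K =  3 → D
  i=17: K-U = 16 → Q
  i=18: N-X = 16 → Q
  i=19: P-S = 23 → X
  i=20: W-H = 15 → P
  i=21: Y-X =  1 → B
  shifts repeat with period 7: BADQQXP

BADQQXP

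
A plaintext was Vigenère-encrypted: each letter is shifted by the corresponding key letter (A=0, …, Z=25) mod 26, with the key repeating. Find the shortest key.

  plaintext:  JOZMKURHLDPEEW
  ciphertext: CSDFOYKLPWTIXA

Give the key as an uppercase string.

  i= 0: C-J = 19 → T
  i= 1: S-O =  4 → E
  i= 2: D-Z =  4 → E
  i= 3: F-M = 19 → T
  i= 4: O-K =  4 → E
  i= 5: Y-U =  4 → E
  i= 6: K-R = 19 → T
  i= 7: L-H =  4 → E
  i= 8: P-L =  4 → E
  i= 9: W-D = 19 → T
  i=10: T-P =  4 → E
  i=11: I-E =  4 → E
  i=12: X-E = 19 → T
  i=13: A-W =  4 → E
  shifts repeat with period 3: TEE

TEE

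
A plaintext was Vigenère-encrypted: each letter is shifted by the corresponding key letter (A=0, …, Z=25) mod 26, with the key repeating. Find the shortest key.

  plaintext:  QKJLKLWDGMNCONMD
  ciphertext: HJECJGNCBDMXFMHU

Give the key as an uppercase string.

  i= 0: H-Q = 17 → R
  i= 1: J-K = 25 → Z
  i= 2: E-J = 21 → V
  i= 3: C-L = 17 → R
  i= 4: J-K = 25 → Z
  i= 5: G-L = 21 → V
  i= 6: N-W = 17 → R
  i= 7: C-D = 25 → Z
  i= 8: B-G = 21 → V
  i= 9: D-M = 17 → R
  i=10: M-N = 25 → Z
  i=11: X-C = 21 → V
  i=12: F-O = 17 → R
  i=13: M-N = 25 → Z
  i=14: H-M = 21 → V
  i=15: U-D = 17 → R
  shifts repeat with period 3: RZV

RZV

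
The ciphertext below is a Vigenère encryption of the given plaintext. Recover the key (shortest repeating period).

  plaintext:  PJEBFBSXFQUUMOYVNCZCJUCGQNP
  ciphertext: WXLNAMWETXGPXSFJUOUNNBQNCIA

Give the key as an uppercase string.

  i= 0: W-P =  7 → H
  i= 1: X-J = 14 → O
  i= 2: L-E =  7 → H
  i= 3: N-B = 12 → M
  i= 4: A-F = 21 → V
  i= 5: M-B = 11 → L
  i= 6: W-S =  4 → E
  i= 7: E-X =  7 → H
  i= 8: T-F = 14 → O
  i= 9: X-Q =  7 → H
  i=10: G-U = 12 → M
  i=11: P-U = 21 → V
  i=12: X-M = 11 → L
  i=13: S-O =  4 → E
  i=14: F-Y =  7 → H
  i=15: J-V = 14 → O
  i=16: U-N =  7 → H
  i=17: O-C = 12 → M
  i=18: U-Z = 21 → V
  i=19: N-C = 11 → L
  i=20: N-J =  4 → E
  i=21: B-U =  7 → H
  i=22: Q-C = 14 → O
  i=23: N-G =  7 → H
  i=24: C-Q = 12 → M
  i=25: I-N = 21 → V
  i=26: A-P = 11 → L
  shifts repeat with period 7: HOHMVLE

HOHMVLE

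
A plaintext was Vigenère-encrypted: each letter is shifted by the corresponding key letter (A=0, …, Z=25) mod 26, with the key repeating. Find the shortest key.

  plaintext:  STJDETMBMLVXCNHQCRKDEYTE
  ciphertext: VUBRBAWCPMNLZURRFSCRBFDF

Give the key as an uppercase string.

  i= 0: V-S =  3 → D
  i= 1: U-T =  1 → B
  i= 2: B-J = 18 → S
  i= 3: R-D = 14 → O
  i= 4: B-E = 23 → X
  i= 5: A-T =  7 → H
  i= 6: W-M = 10 → K
  i= 7: C-B =  1 → B
  i= 8: P-M =  3 → D
  i= 9: M-L =  1 → B
  i=10: N-V = 18 → S
  i=11: L-X = 14 → O
  i=12: Z-C = 23 → X
  i=13: U-N =  7 → H
  i=14: R-H = 10 → K
  i=15: R-Q =  1 → B
  i=16: F-C =  3 → D
  i=17: S-R =  1 → B
  i=18: C-K = 18 → S
  i=19: R-D = 14 → O
  i=20: B-E = 23 → X
  i=21: F-Y =  7 → H
  i=22: D-T = 10 → K
  i=23: F-E =  1 → B
  shifts repeat with period 8: DBSOXHKB

DBSOXHKB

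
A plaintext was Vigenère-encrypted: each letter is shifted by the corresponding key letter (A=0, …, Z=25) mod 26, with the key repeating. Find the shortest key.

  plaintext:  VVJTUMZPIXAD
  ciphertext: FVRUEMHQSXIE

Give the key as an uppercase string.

KAIB

  i= 0: F-V = 10 → K
  i= 1: V-V =  0 → A
  i= 2: R-J =  8 → I
  i= 3: U-T =  1 → B
  i= 4: E-U = 10 → K
  i= 5: M-M =  0 → A
  i= 6: H-Z =  8 → I
  i= 7: Q-P =  1 → B
  i= 8: S-I = 10 → K
  i= 9: X-X =  0 → A
  i=10: I-A =  8 → I
  i=11: E-D =  1 → B
  shifts repeat with period 4: KAIB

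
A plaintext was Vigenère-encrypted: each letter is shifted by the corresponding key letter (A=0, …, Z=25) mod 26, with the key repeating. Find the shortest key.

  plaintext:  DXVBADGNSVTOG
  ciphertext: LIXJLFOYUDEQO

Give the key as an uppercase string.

  i= 0: L-D =  8 → I
  i= 1: I-X = 11 → L
  i= 2: X-V =  2 → C
  i= 3: J-B =  8 → I
  i= 4: L-A = 11 → L
  i= 5: F-D =  2 → C
  i= 6: O-G =  8 → I
  i= 7: Y-N = 11 → L
  i= 8: U-S =  2 → C
  i= 9: D-V =  8 → I
  i=10: E-T = 11 → L
  i=11: Q-O =  2 → C
  i=12: O-G =  8 → I
  shifts repeat with period 3: ILC

ILC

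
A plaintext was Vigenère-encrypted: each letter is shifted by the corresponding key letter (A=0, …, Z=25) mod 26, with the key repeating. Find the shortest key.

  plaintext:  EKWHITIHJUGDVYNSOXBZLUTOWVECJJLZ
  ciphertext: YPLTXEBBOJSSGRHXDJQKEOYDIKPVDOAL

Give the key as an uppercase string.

  i= 0: Y-E = 20 → U
  i= 1: P-K =  5 → F
  i= 2: L-W = 15 → P
  i= 3: T-H = 12 → M
  i= 4: X-I = 15 → P
  i= 5: E-T = 11 → L
  i= 6: B-I = 19 → T
  i= 7: B-H = 20 → U
  i= 8: O-J =  5 → F
  i= 9: J-U = 15 → P
  i=10: S-G = 12 → M
  i=11: S-D = 15 → P
  i=12: G-V = 11 → L
  i=13: R-Y = 19 → T
  i=14: H-N = 20 → U
  i=15: X-S =  5 → F
  i=16: D-O = 15 → P
  i=17: J-X = 12 → M
  i=18: Q-B = 15 → P
  i=19: K-Z = 11 → L
  i=20: E-L = 19 → T
  i=21: O-U = 20 → U
  i=22: Y-T =  5 → F
  i=23: D-O = 15 → P
  i=24: I-W = 12 → M
  i=25: K-V = 15 → P
  i=26: P-E = 11 → L
  i=27: V-C = 19 → T
  i=28: D-J = 20 → U
  i=29: O-J =  5 → F
  i=30: A-L = 15 → P
  i=31: L-Z = 12 → M
  shifts repeat with period 7: UFPMPLT

UFPMPLT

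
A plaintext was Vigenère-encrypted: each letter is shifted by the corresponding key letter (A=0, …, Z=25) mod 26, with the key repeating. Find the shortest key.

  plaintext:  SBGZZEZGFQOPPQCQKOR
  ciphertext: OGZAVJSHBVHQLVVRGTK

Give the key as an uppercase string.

WFTB

  i= 0: O-S = 22 → W
  i= 1: G-B =  5 → F
  i= 2: Z-G = 19 → T
  i= 3: A-Z =  1 → B
  i= 4: V-Z = 22 → W
  i= 5: J-E =  5 → F
  i= 6: S-Z = 19 → T
  i= 7: H-G =  1 → B
  i= 8: B-F = 22 → W
  i= 9: V-Q =  5 → F
  i=10: H-O = 19 → T
  i=11: Q-P =  1 → B
  i=12: L-P = 22 → W
  i=13: V-Q =  5 → F
  i=14: V-C = 19 → T
  i=15: R-Q =  1 → B
  i=16: G-K = 22 → W
  i=17: T-O =  5 → F
  i=18: K-R = 19 → T
  shifts repeat with period 4: WFTB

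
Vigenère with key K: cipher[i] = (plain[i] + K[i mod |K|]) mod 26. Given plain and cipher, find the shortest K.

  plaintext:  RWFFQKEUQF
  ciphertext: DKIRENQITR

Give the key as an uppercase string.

  i= 0: D-R = 12 → M
  i= 1: K-W = 14 → O
  i= 2: I-F =  3 → D
  i= 3: R-F = 12 → M
  i= 4: E-Q = 14 → O
  i= 5: N-K =  3 → D
  i= 6: Q-E = 12 → M
  i= 7: I-U = 14 → O
  i= 8: T-Q =  3 → D
  i= 9: R-F = 12 → M
  shifts repeat with period 3: MOD

MOD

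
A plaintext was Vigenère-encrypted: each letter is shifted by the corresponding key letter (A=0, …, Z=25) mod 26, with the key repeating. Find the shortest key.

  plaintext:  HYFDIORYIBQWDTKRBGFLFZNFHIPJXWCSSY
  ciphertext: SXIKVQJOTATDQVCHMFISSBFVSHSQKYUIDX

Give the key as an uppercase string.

LZDHNCSQ

  i= 0: S-H = 11 → L
  i= 1: X-Y = 25 → Z
  i= 2: I-F =  3 → D
  i= 3: K-D =  7 → H
  i= 4: V-I = 13 → N
  i= 5: Q-O =  2 → C
  i= 6: J-R = 18 → S
  i= 7: O-Y = 16 → Q
  i= 8: T-I = 11 → L
  i= 9: A-B = 25 → Z
  i=10: T-Q =  3 → D
  i=11: D-W =  7 → H
  i=12: Q-D = 13 → N
  i=13: V-T =  2 → C
  i=14: C-K = 18 → S
  i=15: H-R = 16 → Q
  i=16: M-B = 11 → L
  i=17: F-G = 25 → Z
  i=18: I-F =  3 → D
  i=19: S-L =  7 → H
  i=20: S-F = 13 → N
  i=21: B-Z =  2 → C
  i=22: F-N = 18 → S
  i=23: V-F = 16 → Q
  i=24: S-H = 11 → L
  i=25: H-I = 25 → Z
  i=26: S-P =  3 → D
  i=27: Q-J =  7 → H
  i=28: K-X = 13 → N
  i=29: Y-W =  2 → C
  i=30: U-C = 18 → S
  i=31: I-S = 16 → Q
  i=32: D-S = 11 → L
  i=33: X-Y = 25 → Z
  shifts repeat with period 8: LZDHNCSQ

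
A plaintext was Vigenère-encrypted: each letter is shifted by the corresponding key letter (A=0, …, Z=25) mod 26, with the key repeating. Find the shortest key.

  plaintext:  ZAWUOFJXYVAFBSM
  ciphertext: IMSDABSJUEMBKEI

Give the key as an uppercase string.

  i= 0: I-Z =  9 → J
  i= 1: M-A = 12 → M
  i= 2: S-W = 22 → W
  i= 3: D-U =  9 → J
  i= 4: A-O = 12 → M
  i= 5: B-F = 22 → W
  i= 6: S-J =  9 → J
  i= 7: J-X = 12 → M
  i= 8: U-Y = 22 → W
  i= 9: E-V =  9 → J
  i=10: M-A = 12 → M
  i=11: B-F = 22 → W
  i=12: K-B =  9 → J
  i=13: E-S = 12 → M
  i=14: I-M = 22 → W
  shifts repeat with period 3: JMW

JMW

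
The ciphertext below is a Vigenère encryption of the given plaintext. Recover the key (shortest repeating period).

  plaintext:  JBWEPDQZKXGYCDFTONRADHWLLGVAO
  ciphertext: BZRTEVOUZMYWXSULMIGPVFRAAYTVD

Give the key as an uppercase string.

SYVPP

  i= 0: B-J = 18 → S
  i= 1: Z-B = 24 → Y
  i= 2: R-W = 21 → V
  i= 3: T-E = 15 → P
  i= 4: E-P = 15 → P
  i= 5: V-D = 18 → S
  i= 6: O-Q = 24 → Y
  i= 7: U-Z = 21 → V
  i= 8: Z-K = 15 → P
  i= 9: M-X = 15 → P
  i=10: Y-G = 18 → S
  i=11: W-Y = 24 → Y
  i=12: X-C = 21 → V
  i=13: S-D = 15 → P
  i=14: U-F = 15 → P
  i=15: L-T = 18 → S
  i=16: M-O = 24 → Y
  i=17: I-N = 21 → V
  i=18: G-R = 15 → P
  i=19: P-A = 15 → P
  i=20: V-D = 18 → S
  i=21: F-H = 24 → Y
  i=22: R-W = 21 → V
  i=23: A-L = 15 → P
  i=24: A-L = 15 → P
  i=25: Y-G = 18 → S
  i=26: T-V = 24 → Y
  i=27: V-A = 21 → V
  i=28: D-O = 15 → P
  shifts repeat with period 5: SYVPP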